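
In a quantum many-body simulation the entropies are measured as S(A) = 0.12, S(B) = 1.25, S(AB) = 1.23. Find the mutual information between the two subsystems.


I(A:B) = S(A) + S(B) - S(AB)
= 0.12 + 1.25 - 1.23
= 0.1400

0.1400


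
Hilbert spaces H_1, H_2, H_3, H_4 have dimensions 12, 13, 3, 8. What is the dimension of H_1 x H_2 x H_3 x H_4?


dim(H_1 x H_2 x H_3 x H_4) = 12 * 13 * 3 * 8
= 156 * 3 * 8
= 468 * 8
= 3744

3744


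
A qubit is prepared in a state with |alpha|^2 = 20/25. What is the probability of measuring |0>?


|alpha|^2 = 20/25 = 0.8000
|beta|^2 = 1 - 20/25 = 5/25 = 0.2000
P(|0>) = |alpha|^2 = 0.8000

0.8000


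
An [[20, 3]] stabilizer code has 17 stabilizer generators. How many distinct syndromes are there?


Each stabilizer generator gives a binary (+1 or -1) measurement outcome.
With 17 independent generators:
Total syndromes = 2^17
= 131072

131072


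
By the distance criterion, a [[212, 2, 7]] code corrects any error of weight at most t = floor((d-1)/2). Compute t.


Code parameters: [[212, 2, 7]], distance d = 7.
Number of correctable errors = floor((d-1)/2)
= floor((7 - 1)/2)
= floor(6/2)
= 3

3


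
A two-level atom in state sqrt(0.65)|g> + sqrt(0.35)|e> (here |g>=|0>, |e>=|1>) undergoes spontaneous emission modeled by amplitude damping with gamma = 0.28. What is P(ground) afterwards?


For amplitude damping with parameter gamma on state sqrt(a)|0> + sqrt(b)|1>:
alpha^2 = 0.65, beta^2 = 0.35
P(|0>) = alpha^2 + gamma * beta^2
= 0.65 + 0.28 * 0.35
= 0.65 + 0.0980
= 0.7480

0.7480


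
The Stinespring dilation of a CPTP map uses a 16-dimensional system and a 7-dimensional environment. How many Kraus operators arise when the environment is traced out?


Tracing out the environment in an orthonormal basis {|i>_E} gives Kraus operators K_i = <i|_E U |0>_E.
Number of Kraus operators = dim(H_env) = d_env
= 7

7


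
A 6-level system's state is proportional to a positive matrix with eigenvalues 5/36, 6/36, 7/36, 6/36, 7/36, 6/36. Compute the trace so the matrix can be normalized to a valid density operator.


tr(M) = sum of eigenvalues
= 5/36 + 6/36 + 7/36 + 6/36 + 7/36 + 6/36
= 37/36
= 1.0278

1.0278


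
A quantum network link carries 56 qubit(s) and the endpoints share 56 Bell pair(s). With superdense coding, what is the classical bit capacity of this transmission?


Superdense coding allows 2 classical bits per shared entangled pair.
56 pair(s) -> 2 * 56 = 112 classical bits

112


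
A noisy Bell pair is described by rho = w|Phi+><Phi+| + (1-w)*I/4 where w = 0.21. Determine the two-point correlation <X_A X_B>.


|Phi+> = (|00> + |11>)/sqrt(2)
For the pure Bell state, <X_A X_B> = +1 (Bell-state Pauli correlator).
The maximally-mixed part I/4 has tr(I/4 * P tensor P) = 0 for any traceless Pauli P.
So <X_A X_B>_rho = w * (+1) + (1 - w) * 0
= 0.21 * (+1)
= 0.2100

0.2100


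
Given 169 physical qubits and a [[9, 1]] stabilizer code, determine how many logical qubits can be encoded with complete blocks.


Each code block uses 9 physical qubits for 1 logical qubit(s).
Number of complete blocks = floor(169 / 9) = 18
Logical qubits = 18 * 1
= 18

18


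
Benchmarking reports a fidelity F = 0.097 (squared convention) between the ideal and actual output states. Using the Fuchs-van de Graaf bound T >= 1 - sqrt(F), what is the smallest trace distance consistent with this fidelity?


Fuchs-van de Graaf (squared-fidelity convention): 1 - sqrt(F) <= T <= sqrt(1 - F).
Lower bound: T >= 1 - sqrt(F)
sqrt(F) = sqrt(0.097) = 0.3114
T >= 1 - 0.3114
T >= 0.6886

0.6886


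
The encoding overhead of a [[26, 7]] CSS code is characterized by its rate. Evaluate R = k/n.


Code rate R = k/n
= 7/26
= 0.2692

0.2692


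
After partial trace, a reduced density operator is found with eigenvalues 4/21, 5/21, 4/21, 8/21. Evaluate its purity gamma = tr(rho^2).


tr(rho^2) = sum of eigenvalues squared
= (4/21)^2 + (5/21)^2 + (4/21)^2 + (8/21)^2
= (16 + 25 + 16 + 64) / 441
= 121/441
= 0.2744

0.2744


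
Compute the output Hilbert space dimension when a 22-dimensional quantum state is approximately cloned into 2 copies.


Output space = H^(tensor 2) where dim(H) = 22
dim = 22^2
= 484

484


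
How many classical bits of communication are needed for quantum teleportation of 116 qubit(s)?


Quantum teleportation requires 2 classical bits per qubit teleported.
116 qubit(s) -> 2 * 116 = 232 classical bits

232


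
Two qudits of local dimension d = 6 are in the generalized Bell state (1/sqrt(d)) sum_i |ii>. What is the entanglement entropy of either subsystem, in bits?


For a maximally entangled state in d x d:
S = log2(d) = log2(6)
= 2.5850

2.5850


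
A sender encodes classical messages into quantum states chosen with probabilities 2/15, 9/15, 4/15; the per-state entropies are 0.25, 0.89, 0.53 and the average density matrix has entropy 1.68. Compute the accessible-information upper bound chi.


chi = S(rho) - sum_i p_i * S(rho_i)
Weighted entropy = 2/15 * 0.25 + 9/15 * 0.89 + 4/15 * 0.53
= 0.7087
chi = 1.68 - 0.7087
= 0.9713

0.9713


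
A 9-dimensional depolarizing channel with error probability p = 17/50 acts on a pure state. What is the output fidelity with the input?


F = (1-p) + p/d
= (1 - 0.3400) + 0.3400/9
= 0.6600 + 0.0378
= 0.6978

0.6978


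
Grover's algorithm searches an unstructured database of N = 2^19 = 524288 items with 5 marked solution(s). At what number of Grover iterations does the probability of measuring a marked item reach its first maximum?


After j Grover iterations the success probability is P(j) = sin^2((2j+1)*theta), where sin(theta) = sqrt(k/N).
N = 2^19 = 524288, k = 5
sin(theta) = sqrt(k/N) = 0.003088161778
theta = arcsin(sqrt(k/N)) = 0.003088166686 rad
P(j) reaches its first maximum when (2j+1)*theta is as close as possible to pi/2, i.e. j = round(pi/(4*theta) - 1/2).
pi/(4*theta) - 1/2 = 253.8251
(For comparison, the common estimate pi/4 * sqrt(N/k) = 254.3255; the exact maximiser is used here.)
Optimal iterations = 254

254


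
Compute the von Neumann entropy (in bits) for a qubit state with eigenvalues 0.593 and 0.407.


S = -p*log2(p) - (1-p)*log2(1-p)
p = 0.5930, 1-p = 0.4070
= -0.5930 * log2(0.5930) - 0.4070 * log2(0.4070)
= -(-0.4471) - (-0.5278)
= 0.9749

0.9749


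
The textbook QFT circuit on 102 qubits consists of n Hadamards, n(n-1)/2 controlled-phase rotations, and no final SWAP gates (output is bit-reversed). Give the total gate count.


Hadamard gates: 102
Controlled rotations: n*(n-1)/2 = 102*101/2 = 5151
SWAP gates: 0 (omitted)
Total = 102 + 5151
= 5253

5253


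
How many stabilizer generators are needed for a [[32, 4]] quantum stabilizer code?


For an [[n,k]] stabilizer code:
Number of stabilizer generators = n - k
= 32 - 4
= 28

28


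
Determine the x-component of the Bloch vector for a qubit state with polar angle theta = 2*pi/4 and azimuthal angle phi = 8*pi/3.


theta = 1.5708, phi = 8.3776
r_x = sin(theta)*cos(phi) = 1.0000 * -0.5000
r_x = -0.5000

-0.5000


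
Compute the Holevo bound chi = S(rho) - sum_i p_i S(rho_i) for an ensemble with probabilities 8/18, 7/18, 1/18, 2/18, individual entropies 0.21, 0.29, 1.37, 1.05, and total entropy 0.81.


chi = S(rho) - sum_i p_i * S(rho_i)
Weighted entropy = 8/18 * 0.21 + 7/18 * 0.29 + 1/18 * 1.37 + 2/18 * 1.05
= 0.3989
chi = 0.81 - 0.3989
= 0.4111

0.4111


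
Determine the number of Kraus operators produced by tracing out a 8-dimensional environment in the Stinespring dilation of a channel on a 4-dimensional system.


Tracing out the environment in an orthonormal basis {|i>_E} gives Kraus operators K_i = <i|_E U |0>_E.
Number of Kraus operators = dim(H_env) = d_env
= 8

8


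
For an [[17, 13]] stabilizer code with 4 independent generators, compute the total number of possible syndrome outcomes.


Each stabilizer generator gives a binary (+1 or -1) measurement outcome.
With 4 independent generators:
Total syndromes = 2^4
= 16

16


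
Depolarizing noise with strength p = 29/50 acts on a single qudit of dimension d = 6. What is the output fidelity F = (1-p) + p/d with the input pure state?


F = (1-p) + p/d
= (1 - 0.5800) + 0.5800/6
= 0.4200 + 0.0967
= 0.5167

0.5167


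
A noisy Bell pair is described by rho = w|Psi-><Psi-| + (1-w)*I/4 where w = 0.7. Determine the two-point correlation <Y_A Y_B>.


|Psi-> = (|01> - |10>)/sqrt(2)
For the pure Bell state, <Y_A Y_B> = -1 (Bell-state Pauli correlator).
The maximally-mixed part I/4 has tr(I/4 * P tensor P) = 0 for any traceless Pauli P.
So <Y_A Y_B>_rho = w * (-1) + (1 - w) * 0
= 0.7 * (-1)
= -0.7000

-0.7000


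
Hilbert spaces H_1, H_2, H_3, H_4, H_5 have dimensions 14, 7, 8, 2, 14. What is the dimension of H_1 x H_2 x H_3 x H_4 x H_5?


dim(H_1 x H_2 x H_3 x H_4 x H_5) = 14 * 7 * 8 * 2 * 14
= 98 * 8 * 2 * 14
= 784 * 2 * 14
= 1568 * 14
= 21952

21952


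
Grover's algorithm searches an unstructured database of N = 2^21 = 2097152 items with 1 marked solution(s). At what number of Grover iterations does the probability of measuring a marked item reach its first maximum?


After j Grover iterations the success probability is P(j) = sin^2((2j+1)*theta), where sin(theta) = sqrt(k/N).
N = 2^21 = 2097152, k = 1
sin(theta) = sqrt(k/N) = 0.000690533966
theta = arcsin(sqrt(k/N)) = 0.0006905340209 rad
P(j) reaches its first maximum when (2j+1)*theta is as close as possible to pi/2, i.e. j = round(pi/(4*theta) - 1/2).
pi/(4*theta) - 1/2 = 1136.8779
(For comparison, the common estimate pi/4 * sqrt(N/k) = 1137.3780; the exact maximiser is used here.)
Optimal iterations = 1137

1137


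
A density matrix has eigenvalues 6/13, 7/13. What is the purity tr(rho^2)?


tr(rho^2) = sum of eigenvalues squared
= (6/13)^2 + (7/13)^2
= (36 + 49) / 169
= 85/169
= 0.5030

0.5030


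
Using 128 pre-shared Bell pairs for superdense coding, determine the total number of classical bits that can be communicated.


Superdense coding allows 2 classical bits per shared entangled pair.
128 pair(s) -> 2 * 128 = 256 classical bits

256


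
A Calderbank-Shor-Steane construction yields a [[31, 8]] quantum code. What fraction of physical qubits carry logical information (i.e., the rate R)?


Code rate R = k/n
= 8/31
= 0.2581

0.2581


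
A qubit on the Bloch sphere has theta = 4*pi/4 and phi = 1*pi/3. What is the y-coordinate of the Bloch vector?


theta = 3.1416, phi = 1.0472
r_y = sin(theta)*sin(phi) = 0.0000 * 0.8660
r_y = 0.0000

0.0000


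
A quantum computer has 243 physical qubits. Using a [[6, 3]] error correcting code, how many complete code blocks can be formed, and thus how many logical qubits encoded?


Each code block uses 6 physical qubits for 3 logical qubit(s).
Number of complete blocks = floor(243 / 6) = 40
Logical qubits = 40 * 3
= 120

120


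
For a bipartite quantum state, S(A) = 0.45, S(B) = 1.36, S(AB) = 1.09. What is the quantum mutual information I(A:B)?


I(A:B) = S(A) + S(B) - S(AB)
= 0.45 + 1.36 - 1.09
= 0.7200

0.7200


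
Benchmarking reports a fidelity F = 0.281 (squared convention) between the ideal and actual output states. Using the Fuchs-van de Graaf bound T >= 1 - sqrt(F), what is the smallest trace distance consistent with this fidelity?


Fuchs-van de Graaf (squared-fidelity convention): 1 - sqrt(F) <= T <= sqrt(1 - F).
Lower bound: T >= 1 - sqrt(F)
sqrt(F) = sqrt(0.281) = 0.5301
T >= 1 - 0.5301
T >= 0.4699

0.4699


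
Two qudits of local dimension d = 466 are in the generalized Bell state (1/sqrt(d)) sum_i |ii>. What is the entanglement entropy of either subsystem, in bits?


For a maximally entangled state in d x d:
S = log2(d) = log2(466)
= 8.8642

8.8642


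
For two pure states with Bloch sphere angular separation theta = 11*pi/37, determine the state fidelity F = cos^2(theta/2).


For states separated by angle theta on Bloch sphere:
F = cos^2(theta/2)
theta = 11*pi/37 = 0.9340
theta/2 = 0.4670
cos(theta/2) = 0.8929
F = 0.7973

0.7973


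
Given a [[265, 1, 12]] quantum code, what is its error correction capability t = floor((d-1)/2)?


Code parameters: [[265, 1, 12]], distance d = 12.
Number of correctable errors = floor((d-1)/2)
= floor((12 - 1)/2)
= floor(11/2)
= 5

5


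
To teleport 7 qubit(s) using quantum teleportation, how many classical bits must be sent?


Quantum teleportation requires 2 classical bits per qubit teleported.
7 qubit(s) -> 2 * 7 = 14 classical bits

14


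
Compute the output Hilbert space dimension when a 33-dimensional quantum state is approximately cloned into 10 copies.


Output space = H^(tensor 10) where dim(H) = 33
dim = 33^10
= 1089 (after 2 factors)
= 35937 (after 3 factors)
= 1185921 (after 4 factors)
= 39135393 (after 5 factors)
= 1291467969 (after 6 factors)
= 42618442977 (after 7 factors)
= 1406408618241 (after 8 factors)
= 46411484401953 (after 9 factors)
= 1531578985264449 (after 10 factors)
= 1531578985264449

1531578985264449


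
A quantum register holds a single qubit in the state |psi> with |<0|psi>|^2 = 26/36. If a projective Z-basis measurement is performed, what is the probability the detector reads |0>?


|alpha|^2 = 26/36 = 0.7222
|beta|^2 = 1 - 26/36 = 10/36 = 0.2778
P(|0>) = |alpha|^2 = 0.7222

0.7222


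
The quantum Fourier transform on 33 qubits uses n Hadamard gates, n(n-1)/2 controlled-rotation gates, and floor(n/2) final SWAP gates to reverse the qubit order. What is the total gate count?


Hadamard gates: 33
Controlled rotations: n*(n-1)/2 = 33*32/2 = 528
SWAP gates: floor(n/2) = floor(33/2) = 16
Total = 33 + 528 + 16
= 577

577


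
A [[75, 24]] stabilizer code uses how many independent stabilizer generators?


For an [[n,k]] stabilizer code:
Number of stabilizer generators = n - k
= 75 - 24
= 51

51


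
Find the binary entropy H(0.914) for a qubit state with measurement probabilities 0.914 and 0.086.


S = -p*log2(p) - (1-p)*log2(1-p)
p = 0.9140, 1-p = 0.0860
= -0.9140 * log2(0.9140) - 0.0860 * log2(0.0860)
= -(-0.1186) - (-0.3044)
= 0.4230

0.4230


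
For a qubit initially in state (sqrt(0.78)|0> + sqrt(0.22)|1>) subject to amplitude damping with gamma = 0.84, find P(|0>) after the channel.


For amplitude damping with parameter gamma on state sqrt(a)|0> + sqrt(b)|1>:
alpha^2 = 0.78, beta^2 = 0.22
P(|0>) = alpha^2 + gamma * beta^2
= 0.78 + 0.84 * 0.22
= 0.78 + 0.1848
= 0.9648

0.9648


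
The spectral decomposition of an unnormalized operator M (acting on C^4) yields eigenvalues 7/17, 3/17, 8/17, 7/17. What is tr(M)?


tr(M) = sum of eigenvalues
= 7/17 + 3/17 + 8/17 + 7/17
= 25/17
= 1.4706

1.4706


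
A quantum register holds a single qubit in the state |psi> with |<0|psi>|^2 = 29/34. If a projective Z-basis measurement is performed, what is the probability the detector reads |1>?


|alpha|^2 = 29/34 = 0.8529
|beta|^2 = 1 - 29/34 = 5/34 = 0.1471
P(|1>) = |beta|^2 = 0.1471

0.1471


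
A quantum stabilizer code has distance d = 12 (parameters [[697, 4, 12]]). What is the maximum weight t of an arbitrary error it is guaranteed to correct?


Code parameters: [[697, 4, 12]], distance d = 12.
Number of correctable errors = floor((d-1)/2)
= floor((12 - 1)/2)
= floor(11/2)
= 5

5


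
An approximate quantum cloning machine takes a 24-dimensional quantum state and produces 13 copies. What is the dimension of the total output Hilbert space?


Output space = H^(tensor 13) where dim(H) = 24
dim = 24^13
= 576 (after 2 factors)
= 13824 (after 3 factors)
= 331776 (after 4 factors)
= 7962624 (after 5 factors)
= 191102976 (after 6 factors)
= 4586471424 (after 7 factors)
= 110075314176 (after 8 factors)
= 2641807540224 (after 9 factors)
= 63403380965376 (after 10 factors)
= 1521681143169024 (after 11 factors)
= 36520347436056576 (after 12 factors)
= 876488338465357824 (after 13 factors)
= 876488338465357824

876488338465357824


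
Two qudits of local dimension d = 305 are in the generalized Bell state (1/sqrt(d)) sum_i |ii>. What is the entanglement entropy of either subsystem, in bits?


For a maximally entangled state in d x d:
S = log2(d) = log2(305)
= 8.2527

8.2527


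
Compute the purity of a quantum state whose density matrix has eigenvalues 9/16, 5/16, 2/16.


tr(rho^2) = sum of eigenvalues squared
= (9/16)^2 + (5/16)^2 + (2/16)^2
= (81 + 25 + 4) / 256
= 110/256
= 0.4297

0.4297


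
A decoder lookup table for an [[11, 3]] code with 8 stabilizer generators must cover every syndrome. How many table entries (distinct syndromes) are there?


Each stabilizer generator gives a binary (+1 or -1) measurement outcome.
With 8 independent generators:
Total syndromes = 2^8
= 256

256


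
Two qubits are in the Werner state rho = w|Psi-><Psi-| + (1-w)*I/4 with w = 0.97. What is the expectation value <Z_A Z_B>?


|Psi-> = (|01> - |10>)/sqrt(2)
For the pure Bell state, <Z_A Z_B> = -1 (Bell-state Pauli correlator).
The maximally-mixed part I/4 has tr(I/4 * P tensor P) = 0 for any traceless Pauli P.
So <Z_A Z_B>_rho = w * (-1) + (1 - w) * 0
= 0.97 * (-1)
= -0.9700

-0.9700


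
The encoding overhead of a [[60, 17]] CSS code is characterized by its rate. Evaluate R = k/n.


Code rate R = k/n
= 17/60
= 0.2833

0.2833


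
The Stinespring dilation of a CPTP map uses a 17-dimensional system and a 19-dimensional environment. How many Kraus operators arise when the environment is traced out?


Tracing out the environment in an orthonormal basis {|i>_E} gives Kraus operators K_i = <i|_E U |0>_E.
Number of Kraus operators = dim(H_env) = d_env
= 19

19


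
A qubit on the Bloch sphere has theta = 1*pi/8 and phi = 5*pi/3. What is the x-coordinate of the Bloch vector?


theta = 0.3927, phi = 5.2360
r_x = sin(theta)*cos(phi) = 0.3827 * 0.5000
r_x = 0.1913

0.1913


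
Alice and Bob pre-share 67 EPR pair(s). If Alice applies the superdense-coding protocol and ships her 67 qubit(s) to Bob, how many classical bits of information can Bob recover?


Superdense coding allows 2 classical bits per shared entangled pair.
67 pair(s) -> 2 * 67 = 134 classical bits

134


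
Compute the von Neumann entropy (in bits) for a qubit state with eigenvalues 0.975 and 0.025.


S = -p*log2(p) - (1-p)*log2(1-p)
p = 0.9750, 1-p = 0.0250
= -0.9750 * log2(0.9750) - 0.0250 * log2(0.0250)
= -(-0.0356) - (-0.1330)
= 0.1687

0.1687


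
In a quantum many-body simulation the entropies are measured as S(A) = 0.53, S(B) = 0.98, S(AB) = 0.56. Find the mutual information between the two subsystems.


I(A:B) = S(A) + S(B) - S(AB)
= 0.53 + 0.98 - 0.56
= 0.9500

0.9500


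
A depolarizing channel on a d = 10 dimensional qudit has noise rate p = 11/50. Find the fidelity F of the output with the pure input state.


F = (1-p) + p/d
= (1 - 0.2200) + 0.2200/10
= 0.7800 + 0.0220
= 0.8020

0.8020


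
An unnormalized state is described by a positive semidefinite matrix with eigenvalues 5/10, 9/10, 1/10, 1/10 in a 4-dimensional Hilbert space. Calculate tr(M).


tr(M) = sum of eigenvalues
= 5/10 + 9/10 + 1/10 + 1/10
= 16/10
= 1.6000

1.6000


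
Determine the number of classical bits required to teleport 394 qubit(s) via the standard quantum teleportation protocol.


Quantum teleportation requires 2 classical bits per qubit teleported.
394 qubit(s) -> 2 * 394 = 788 classical bits

788


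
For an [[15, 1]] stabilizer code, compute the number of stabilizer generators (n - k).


For an [[n,k]] stabilizer code:
Number of stabilizer generators = n - k
= 15 - 1
= 14

14


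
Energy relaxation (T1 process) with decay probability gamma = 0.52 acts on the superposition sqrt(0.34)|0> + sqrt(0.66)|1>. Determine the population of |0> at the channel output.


For amplitude damping with parameter gamma on state sqrt(a)|0> + sqrt(b)|1>:
alpha^2 = 0.34, beta^2 = 0.66
P(|0>) = alpha^2 + gamma * beta^2
= 0.34 + 0.52 * 0.66
= 0.34 + 0.3432
= 0.6832

0.6832


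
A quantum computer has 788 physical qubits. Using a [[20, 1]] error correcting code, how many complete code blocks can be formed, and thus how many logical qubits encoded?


Each code block uses 20 physical qubits for 1 logical qubit(s).
Number of complete blocks = floor(788 / 20) = 39
Logical qubits = 39 * 1
= 39

39


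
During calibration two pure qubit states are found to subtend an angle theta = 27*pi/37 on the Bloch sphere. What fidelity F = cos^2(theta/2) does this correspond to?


For states separated by angle theta on Bloch sphere:
F = cos^2(theta/2)
theta = 27*pi/37 = 2.2925
theta/2 = 1.1463
cos(theta/2) = 0.4119
F = 0.1697

0.1697


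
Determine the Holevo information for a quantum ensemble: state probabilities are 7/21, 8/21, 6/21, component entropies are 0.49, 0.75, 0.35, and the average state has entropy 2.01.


chi = S(rho) - sum_i p_i * S(rho_i)
Weighted entropy = 7/21 * 0.49 + 8/21 * 0.75 + 6/21 * 0.35
= 0.5490
chi = 2.01 - 0.5490
= 1.4610

1.4610


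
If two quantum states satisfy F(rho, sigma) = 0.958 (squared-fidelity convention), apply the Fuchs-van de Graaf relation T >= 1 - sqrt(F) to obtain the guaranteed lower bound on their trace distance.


Fuchs-van de Graaf (squared-fidelity convention): 1 - sqrt(F) <= T <= sqrt(1 - F).
Lower bound: T >= 1 - sqrt(F)
sqrt(F) = sqrt(0.958) = 0.9788
T >= 1 - 0.9788
T >= 0.0212

0.0212


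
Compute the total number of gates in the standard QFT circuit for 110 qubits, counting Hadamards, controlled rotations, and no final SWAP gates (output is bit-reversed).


Hadamard gates: 110
Controlled rotations: n*(n-1)/2 = 110*109/2 = 5995
SWAP gates: 0 (omitted)
Total = 110 + 5995
= 6105

6105


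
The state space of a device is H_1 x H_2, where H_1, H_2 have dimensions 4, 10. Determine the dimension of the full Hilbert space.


dim(H_1 x H_2) = 4 * 10
= 40

40


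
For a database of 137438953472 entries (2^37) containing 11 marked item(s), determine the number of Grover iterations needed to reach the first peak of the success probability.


After j Grover iterations the success probability is P(j) = sin^2((2j+1)*theta), where sin(theta) = sqrt(k/N).
N = 2^37 = 137438953472, k = 11
sin(theta) = sqrt(k/N) = 8.946258087e-06
theta = arcsin(sqrt(k/N)) = 8.946258087e-06 rad
P(j) reaches its first maximum when (2j+1)*theta is as close as possible to pi/2, i.e. j = round(pi/(4*theta) - 1/2).
pi/(4*theta) - 1/2 = 87790.1892
(For comparison, the common estimate pi/4 * sqrt(N/k) = 87790.6892; the exact maximiser is used here.)
Optimal iterations = 87790

87790


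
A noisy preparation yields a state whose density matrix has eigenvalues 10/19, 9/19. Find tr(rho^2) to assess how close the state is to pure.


tr(rho^2) = sum of eigenvalues squared
= (10/19)^2 + (9/19)^2
= (100 + 81) / 361
= 181/361
= 0.5014

0.5014


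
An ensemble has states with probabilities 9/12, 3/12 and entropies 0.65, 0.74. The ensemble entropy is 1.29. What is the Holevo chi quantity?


chi = S(rho) - sum_i p_i * S(rho_i)
Weighted entropy = 9/12 * 0.65 + 3/12 * 0.74
= 0.6725
chi = 1.29 - 0.6725
= 0.6175

0.6175


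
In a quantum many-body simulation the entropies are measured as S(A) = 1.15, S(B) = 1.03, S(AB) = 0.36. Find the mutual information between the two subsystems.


I(A:B) = S(A) + S(B) - S(AB)
= 1.15 + 1.03 - 0.36
= 1.8200

1.8200


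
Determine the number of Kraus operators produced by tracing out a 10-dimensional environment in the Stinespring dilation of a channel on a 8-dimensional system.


Tracing out the environment in an orthonormal basis {|i>_E} gives Kraus operators K_i = <i|_E U |0>_E.
Number of Kraus operators = dim(H_env) = d_env
= 10

10


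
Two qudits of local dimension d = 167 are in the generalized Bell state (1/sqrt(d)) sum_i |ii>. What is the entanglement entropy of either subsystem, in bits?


For a maximally entangled state in d x d:
S = log2(d) = log2(167)
= 7.3837

7.3837


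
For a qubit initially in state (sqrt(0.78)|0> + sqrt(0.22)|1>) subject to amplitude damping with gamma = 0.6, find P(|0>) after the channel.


For amplitude damping with parameter gamma on state sqrt(a)|0> + sqrt(b)|1>:
alpha^2 = 0.78, beta^2 = 0.22
P(|0>) = alpha^2 + gamma * beta^2
= 0.78 + 0.6 * 0.22
= 0.78 + 0.1320
= 0.9120

0.9120


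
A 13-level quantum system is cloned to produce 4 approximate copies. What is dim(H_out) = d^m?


Output space = H^(tensor 4) where dim(H) = 13
dim = 13^4
= 169 (after 2 factors)
= 2197 (after 3 factors)
= 28561 (after 4 factors)
= 28561

28561


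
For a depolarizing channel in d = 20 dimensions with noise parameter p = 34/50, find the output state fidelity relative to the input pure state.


F = (1-p) + p/d
= (1 - 0.6800) + 0.6800/20
= 0.3200 + 0.0340
= 0.3540

0.3540


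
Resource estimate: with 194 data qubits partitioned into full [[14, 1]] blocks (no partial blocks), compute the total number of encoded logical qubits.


Each code block uses 14 physical qubits for 1 logical qubit(s).
Number of complete blocks = floor(194 / 14) = 13
Logical qubits = 13 * 1
= 13

13


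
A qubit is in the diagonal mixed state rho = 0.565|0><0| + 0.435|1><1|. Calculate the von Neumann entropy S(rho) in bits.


S = -p*log2(p) - (1-p)*log2(1-p)
p = 0.5650, 1-p = 0.4350
= -0.5650 * log2(0.5650) - 0.4350 * log2(0.4350)
= -(-0.4654) - (-0.5224)
= 0.9878

0.9878


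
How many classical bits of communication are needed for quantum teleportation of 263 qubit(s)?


Quantum teleportation requires 2 classical bits per qubit teleported.
263 qubit(s) -> 2 * 263 = 526 classical bits

526


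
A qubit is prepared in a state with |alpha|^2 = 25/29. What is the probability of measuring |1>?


|alpha|^2 = 25/29 = 0.8621
|beta|^2 = 1 - 25/29 = 4/29 = 0.1379
P(|1>) = |beta|^2 = 0.1379

0.1379


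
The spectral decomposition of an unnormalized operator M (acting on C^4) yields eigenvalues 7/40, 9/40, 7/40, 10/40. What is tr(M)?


tr(M) = sum of eigenvalues
= 7/40 + 9/40 + 7/40 + 10/40
= 33/40
= 0.8250

0.8250


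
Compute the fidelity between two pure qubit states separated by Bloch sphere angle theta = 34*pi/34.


For states separated by angle theta on Bloch sphere:
F = cos^2(theta/2)
theta = 34*pi/34 = 3.1416
theta/2 = 1.5708
cos(theta/2) = 0.0000
F = 0.0000

0.0000


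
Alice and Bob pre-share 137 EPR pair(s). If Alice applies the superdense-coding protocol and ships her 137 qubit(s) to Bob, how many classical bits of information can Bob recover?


Superdense coding allows 2 classical bits per shared entangled pair.
137 pair(s) -> 2 * 137 = 274 classical bits

274


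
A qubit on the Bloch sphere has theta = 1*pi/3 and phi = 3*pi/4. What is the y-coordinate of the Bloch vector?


theta = 1.0472, phi = 2.3562
r_y = sin(theta)*sin(phi) = 0.8660 * 0.7071
r_y = 0.6124

0.6124


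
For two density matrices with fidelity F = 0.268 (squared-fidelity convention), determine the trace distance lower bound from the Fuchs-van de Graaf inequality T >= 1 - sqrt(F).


Fuchs-van de Graaf (squared-fidelity convention): 1 - sqrt(F) <= T <= sqrt(1 - F).
Lower bound: T >= 1 - sqrt(F)
sqrt(F) = sqrt(0.268) = 0.5177
T >= 1 - 0.5177
T >= 0.4823

0.4823


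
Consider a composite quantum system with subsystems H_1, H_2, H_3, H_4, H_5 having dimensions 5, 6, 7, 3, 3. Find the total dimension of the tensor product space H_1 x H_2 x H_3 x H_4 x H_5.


dim(H_1 x H_2 x H_3 x H_4 x H_5) = 5 * 6 * 7 * 3 * 3
= 30 * 7 * 3 * 3
= 210 * 3 * 3
= 630 * 3
= 1890

1890


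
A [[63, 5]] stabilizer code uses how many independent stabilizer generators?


For an [[n,k]] stabilizer code:
Number of stabilizer generators = n - k
= 63 - 5
= 58

58


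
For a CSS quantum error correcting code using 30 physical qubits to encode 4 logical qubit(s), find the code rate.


Code rate R = k/n
= 4/30
= 0.1333

0.1333


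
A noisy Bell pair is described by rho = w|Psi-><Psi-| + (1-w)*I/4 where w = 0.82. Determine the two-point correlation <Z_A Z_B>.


|Psi-> = (|01> - |10>)/sqrt(2)
For the pure Bell state, <Z_A Z_B> = -1 (Bell-state Pauli correlator).
The maximally-mixed part I/4 has tr(I/4 * P tensor P) = 0 for any traceless Pauli P.
So <Z_A Z_B>_rho = w * (-1) + (1 - w) * 0
= 0.82 * (-1)
= -0.8200

-0.8200


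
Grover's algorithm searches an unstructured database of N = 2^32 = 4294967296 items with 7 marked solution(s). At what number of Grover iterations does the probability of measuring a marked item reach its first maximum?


After j Grover iterations the success probability is P(j) = sin^2((2j+1)*theta), where sin(theta) = sqrt(k/N).
N = 2^32 = 4294967296, k = 7
sin(theta) = sqrt(k/N) = 4.037096117e-05
theta = arcsin(sqrt(k/N)) = 4.037096118e-05 rad
P(j) reaches its first maximum when (2j+1)*theta is as close as possible to pi/2, i.e. j = round(pi/(4*theta) - 1/2).
pi/(4*theta) - 1/2 = 19454.0322
(For comparison, the common estimate pi/4 * sqrt(N/k) = 19454.5322; the exact maximiser is used here.)
Optimal iterations = 19454

19454


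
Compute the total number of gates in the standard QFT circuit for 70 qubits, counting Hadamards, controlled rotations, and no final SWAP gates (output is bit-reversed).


Hadamard gates: 70
Controlled rotations: n*(n-1)/2 = 70*69/2 = 2415
SWAP gates: 0 (omitted)
Total = 70 + 2415
= 2485

2485


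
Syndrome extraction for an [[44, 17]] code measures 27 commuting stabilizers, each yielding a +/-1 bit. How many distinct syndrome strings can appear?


Each stabilizer generator gives a binary (+1 or -1) measurement outcome.
With 27 independent generators:
Total syndromes = 2^27
= 134217728

134217728


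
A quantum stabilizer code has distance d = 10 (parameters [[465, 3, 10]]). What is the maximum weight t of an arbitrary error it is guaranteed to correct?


Code parameters: [[465, 3, 10]], distance d = 10.
Number of correctable errors = floor((d-1)/2)
= floor((10 - 1)/2)
= floor(9/2)
= 4

4


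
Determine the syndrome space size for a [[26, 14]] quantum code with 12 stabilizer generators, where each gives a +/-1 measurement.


Each stabilizer generator gives a binary (+1 or -1) measurement outcome.
With 12 independent generators:
Total syndromes = 2^12
= 4096

4096


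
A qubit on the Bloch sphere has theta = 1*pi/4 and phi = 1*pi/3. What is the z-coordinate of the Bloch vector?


theta = 0.7854, phi = 1.0472
r_z = cos(theta) = 0.7071

0.7071


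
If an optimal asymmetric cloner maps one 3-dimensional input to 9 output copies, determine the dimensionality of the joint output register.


Output space = H^(tensor 9) where dim(H) = 3
dim = 3^9
= 9 (after 2 factors)
= 27 (after 3 factors)
= 81 (after 4 factors)
= 243 (after 5 factors)
= 729 (after 6 factors)
= 2187 (after 7 factors)
= 6561 (after 8 factors)
= 19683 (after 9 factors)
= 19683

19683


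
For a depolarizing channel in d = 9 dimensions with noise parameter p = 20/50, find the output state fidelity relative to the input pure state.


F = (1-p) + p/d
= (1 - 0.4000) + 0.4000/9
= 0.6000 + 0.0444
= 0.6444

0.6444


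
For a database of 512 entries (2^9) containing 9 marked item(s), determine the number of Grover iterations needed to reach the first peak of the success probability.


After j Grover iterations the success probability is P(j) = sin^2((2j+1)*theta), where sin(theta) = sqrt(k/N).
N = 2^9 = 512, k = 9
sin(theta) = sqrt(k/N) = 0.1325825215
theta = arcsin(sqrt(k/N)) = 0.1329740519 rad
P(j) reaches its first maximum when (2j+1)*theta is as close as possible to pi/2, i.e. j = round(pi/(4*theta) - 1/2).
pi/(4*theta) - 1/2 = 5.4064
(For comparison, the common estimate pi/4 * sqrt(N/k) = 5.9238; the exact maximiser is used here.)
Optimal iterations = 5

5


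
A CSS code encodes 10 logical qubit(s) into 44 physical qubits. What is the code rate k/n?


Code rate R = k/n
= 10/44
= 0.2273

0.2273


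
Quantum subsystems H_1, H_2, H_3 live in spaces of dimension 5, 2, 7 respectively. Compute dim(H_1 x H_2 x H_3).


dim(H_1 x H_2 x H_3) = 5 * 2 * 7
= 10 * 7
= 70

70


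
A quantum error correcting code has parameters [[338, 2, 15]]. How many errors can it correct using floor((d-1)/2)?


Code parameters: [[338, 2, 15]], distance d = 15.
Number of correctable errors = floor((d-1)/2)
= floor((15 - 1)/2)
= floor(14/2)
= 7

7


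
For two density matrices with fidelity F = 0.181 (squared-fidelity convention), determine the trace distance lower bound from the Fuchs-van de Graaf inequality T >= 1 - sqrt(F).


Fuchs-van de Graaf (squared-fidelity convention): 1 - sqrt(F) <= T <= sqrt(1 - F).
Lower bound: T >= 1 - sqrt(F)
sqrt(F) = sqrt(0.181) = 0.4254
T >= 1 - 0.4254
T >= 0.5746

0.5746


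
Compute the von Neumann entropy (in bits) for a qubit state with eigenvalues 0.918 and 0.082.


S = -p*log2(p) - (1-p)*log2(1-p)
p = 0.9180, 1-p = 0.0820
= -0.9180 * log2(0.9180) - 0.0820 * log2(0.0820)
= -(-0.1133) - (-0.2959)
= 0.4092

0.4092


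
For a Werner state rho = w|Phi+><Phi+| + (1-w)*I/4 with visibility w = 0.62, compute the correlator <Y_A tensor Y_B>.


|Phi+> = (|00> + |11>)/sqrt(2)
For the pure Bell state, <Y_A Y_B> = -1 (Bell-state Pauli correlator).
The maximally-mixed part I/4 has tr(I/4 * P tensor P) = 0 for any traceless Pauli P.
So <Y_A Y_B>_rho = w * (-1) + (1 - w) * 0
= 0.62 * (-1)
= -0.6200

-0.6200


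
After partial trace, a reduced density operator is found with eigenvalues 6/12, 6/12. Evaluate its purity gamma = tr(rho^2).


tr(rho^2) = sum of eigenvalues squared
= (6/12)^2 + (6/12)^2
= (36 + 36) / 144
= 72/144
= 0.5000

0.5000


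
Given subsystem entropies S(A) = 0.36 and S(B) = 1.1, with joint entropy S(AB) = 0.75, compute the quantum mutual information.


I(A:B) = S(A) + S(B) - S(AB)
= 0.36 + 1.1 - 0.75
= 0.7100

0.7100


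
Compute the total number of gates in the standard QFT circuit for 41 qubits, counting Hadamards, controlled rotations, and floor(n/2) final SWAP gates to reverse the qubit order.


Hadamard gates: 41
Controlled rotations: n*(n-1)/2 = 41*40/2 = 820
SWAP gates: floor(n/2) = floor(41/2) = 20
Total = 41 + 820 + 20
= 881

881


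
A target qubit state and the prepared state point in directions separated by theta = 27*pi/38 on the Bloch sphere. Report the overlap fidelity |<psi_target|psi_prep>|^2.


For states separated by angle theta on Bloch sphere:
F = cos^2(theta/2)
theta = 27*pi/38 = 2.2322
theta/2 = 1.1161
cos(theta/2) = 0.4392
F = 0.1929

0.1929


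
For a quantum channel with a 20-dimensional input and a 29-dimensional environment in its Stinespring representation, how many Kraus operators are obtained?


Tracing out the environment in an orthonormal basis {|i>_E} gives Kraus operators K_i = <i|_E U |0>_E.
Number of Kraus operators = dim(H_env) = d_env
= 29

29


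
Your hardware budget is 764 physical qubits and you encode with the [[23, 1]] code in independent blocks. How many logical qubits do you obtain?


Each code block uses 23 physical qubits for 1 logical qubit(s).
Number of complete blocks = floor(764 / 23) = 33
Logical qubits = 33 * 1
= 33

33


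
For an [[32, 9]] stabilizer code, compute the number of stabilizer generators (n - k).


For an [[n,k]] stabilizer code:
Number of stabilizer generators = n - k
= 32 - 9
= 23

23


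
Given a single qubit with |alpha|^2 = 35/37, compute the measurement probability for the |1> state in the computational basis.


|alpha|^2 = 35/37 = 0.9459
|beta|^2 = 1 - 35/37 = 2/37 = 0.0541
P(|1>) = |beta|^2 = 0.0541

0.0541


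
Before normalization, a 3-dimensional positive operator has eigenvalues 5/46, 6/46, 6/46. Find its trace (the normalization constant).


tr(M) = sum of eigenvalues
= 5/46 + 6/46 + 6/46
= 17/46
= 0.3696

0.3696


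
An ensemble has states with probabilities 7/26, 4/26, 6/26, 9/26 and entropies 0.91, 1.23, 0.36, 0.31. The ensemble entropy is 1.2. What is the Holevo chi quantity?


chi = S(rho) - sum_i p_i * S(rho_i)
Weighted entropy = 7/26 * 0.91 + 4/26 * 1.23 + 6/26 * 0.36 + 9/26 * 0.31
= 0.6246
chi = 1.2 - 0.6246
= 0.5754

0.5754


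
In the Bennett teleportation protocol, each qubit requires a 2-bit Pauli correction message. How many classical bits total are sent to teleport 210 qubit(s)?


Quantum teleportation requires 2 classical bits per qubit teleported.
210 qubit(s) -> 2 * 210 = 420 classical bits

420


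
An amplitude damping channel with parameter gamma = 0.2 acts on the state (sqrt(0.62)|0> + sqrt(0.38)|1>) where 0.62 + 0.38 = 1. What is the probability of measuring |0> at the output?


For amplitude damping with parameter gamma on state sqrt(a)|0> + sqrt(b)|1>:
alpha^2 = 0.62, beta^2 = 0.38
P(|0>) = alpha^2 + gamma * beta^2
= 0.62 + 0.2 * 0.38
= 0.62 + 0.0760
= 0.6960

0.6960


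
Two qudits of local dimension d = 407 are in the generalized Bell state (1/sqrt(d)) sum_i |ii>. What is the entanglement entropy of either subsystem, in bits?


For a maximally entangled state in d x d:
S = log2(d) = log2(407)
= 8.6689

8.6689


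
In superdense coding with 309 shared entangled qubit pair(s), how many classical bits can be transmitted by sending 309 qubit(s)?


Superdense coding allows 2 classical bits per shared entangled pair.
309 pair(s) -> 2 * 309 = 618 classical bits

618


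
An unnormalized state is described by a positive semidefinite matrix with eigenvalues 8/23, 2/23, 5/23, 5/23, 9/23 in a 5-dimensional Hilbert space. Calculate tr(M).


tr(M) = sum of eigenvalues
= 8/23 + 2/23 + 5/23 + 5/23 + 9/23
= 29/23
= 1.2609

1.2609


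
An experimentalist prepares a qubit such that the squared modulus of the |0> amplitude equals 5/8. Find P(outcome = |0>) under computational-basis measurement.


|alpha|^2 = 5/8 = 0.6250
|beta|^2 = 1 - 5/8 = 3/8 = 0.3750
P(|0>) = |alpha|^2 = 0.6250

0.6250


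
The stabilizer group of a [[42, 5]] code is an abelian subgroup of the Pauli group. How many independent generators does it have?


For an [[n,k]] stabilizer code:
Number of stabilizer generators = n - k
= 42 - 5
= 37

37


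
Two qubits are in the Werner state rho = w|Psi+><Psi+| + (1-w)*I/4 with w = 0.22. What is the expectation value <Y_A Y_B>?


|Psi+> = (|01> + |10>)/sqrt(2)
For the pure Bell state, <Y_A Y_B> = +1 (Bell-state Pauli correlator).
The maximally-mixed part I/4 has tr(I/4 * P tensor P) = 0 for any traceless Pauli P.
So <Y_A Y_B>_rho = w * (+1) + (1 - w) * 0
= 0.22 * (+1)
= 0.2200

0.2200


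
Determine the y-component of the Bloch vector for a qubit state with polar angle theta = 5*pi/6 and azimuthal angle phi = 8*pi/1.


theta = 2.6180, phi = 25.1327
r_y = sin(theta)*sin(phi) = 0.5000 * 0.0000
r_y = 0.0000

0.0000


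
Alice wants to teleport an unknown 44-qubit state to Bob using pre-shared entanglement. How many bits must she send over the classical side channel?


Quantum teleportation requires 2 classical bits per qubit teleported.
44 qubit(s) -> 2 * 44 = 88 classical bits

88


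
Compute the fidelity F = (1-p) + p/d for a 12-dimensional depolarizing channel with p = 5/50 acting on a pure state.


F = (1-p) + p/d
= (1 - 0.1000) + 0.1000/12
= 0.9000 + 0.0083
= 0.9083

0.9083


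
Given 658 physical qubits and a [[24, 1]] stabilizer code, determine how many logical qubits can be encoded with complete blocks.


Each code block uses 24 physical qubits for 1 logical qubit(s).
Number of complete blocks = floor(658 / 24) = 27
Logical qubits = 27 * 1
= 27

27


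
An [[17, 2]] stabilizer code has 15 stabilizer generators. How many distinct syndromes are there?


Each stabilizer generator gives a binary (+1 or -1) measurement outcome.
With 15 independent generators:
Total syndromes = 2^15
= 32768

32768


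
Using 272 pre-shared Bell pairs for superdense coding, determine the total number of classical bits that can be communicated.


Superdense coding allows 2 classical bits per shared entangled pair.
272 pair(s) -> 2 * 272 = 544 classical bits

544


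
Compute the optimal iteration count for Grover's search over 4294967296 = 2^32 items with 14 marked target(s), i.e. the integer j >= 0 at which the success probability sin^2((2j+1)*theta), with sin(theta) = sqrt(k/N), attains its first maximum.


After j Grover iterations the success probability is P(j) = sin^2((2j+1)*theta), where sin(theta) = sqrt(k/N).
N = 2^32 = 4294967296, k = 14
sin(theta) = sqrt(k/N) = 5.709316081e-05
theta = arcsin(sqrt(k/N)) = 5.709316084e-05 rad
P(j) reaches its first maximum when (2j+1)*theta is as close as possible to pi/2, i.e. j = round(pi/(4*theta) - 1/2).
pi/(4*theta) - 1/2 = 13755.9316
(For comparison, the common estimate pi/4 * sqrt(N/k) = 13756.4316; the exact maximiser is used here.)
Optimal iterations = 13756

13756
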